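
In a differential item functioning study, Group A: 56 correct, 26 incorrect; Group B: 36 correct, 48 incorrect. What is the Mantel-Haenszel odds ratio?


Odds_A = 56/26 = 2.1538
Odds_B = 36/48 = 0.75
OR = Odds_A / Odds_B = 2.1538 / 0.75
Exactly, OR = (56 * 48) / (26 * 36) = 2688 / 936
OR = 2.8718

2.8718


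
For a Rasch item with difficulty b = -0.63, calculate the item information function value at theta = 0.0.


P = 1/(1+exp(-(0.0--0.63))) = 0.6525
I = P*(1-P) = 0.6525 * 0.3475
I = 0.2267

0.2267


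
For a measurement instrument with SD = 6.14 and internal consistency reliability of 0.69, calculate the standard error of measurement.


SEM = SD * sqrt(1 - rxx)
SEM = 6.14 * sqrt(1 - 0.69)
SEM = 6.14 * sqrt(0.31) = 6.14 * 0.556776
SEM = 3.4186

3.4186


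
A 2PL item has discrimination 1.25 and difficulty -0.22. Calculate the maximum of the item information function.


For 2PL, max info at theta = b = -0.22
I_max = a^2 / 4 = 1.25^2 / 4
= 1.5625 / 4
I_max = 0.3906

0.3906


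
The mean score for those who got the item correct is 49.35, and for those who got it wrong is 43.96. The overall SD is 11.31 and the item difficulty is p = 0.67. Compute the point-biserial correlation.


q = 1 - p = 0.33
rpb = ((M1 - M0) / SD) * sqrt(p * q)
rpb = ((49.35 - 43.96) / 11.31) * sqrt(0.67 * 0.33)
rpb = 0.2241

0.2241


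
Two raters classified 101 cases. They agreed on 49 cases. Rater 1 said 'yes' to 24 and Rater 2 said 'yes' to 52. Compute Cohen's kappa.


P_o = 49/101 = 0.485149
P_e = (24*52 + 77*49) / 10201 = 0.492207
kappa = (P_o - P_e) / (1 - P_e)
kappa = (0.485149 - 0.492207) / (1 - 0.492207)
kappa = -0.0139

-0.0139


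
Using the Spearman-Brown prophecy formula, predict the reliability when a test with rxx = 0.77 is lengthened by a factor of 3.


r_new = (n * rxx) / (1 + (n-1) * rxx)
r_new = (3 * 0.77) / (1 + 2 * 0.77)
r_new = 2.31 / 2.54
r_new = 0.9094

0.9094


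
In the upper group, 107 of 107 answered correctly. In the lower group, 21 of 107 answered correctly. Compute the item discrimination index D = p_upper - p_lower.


p_upper = 107/107 = 1.0
p_lower = 21/107 = 0.1963
D = 1.0 - 0.1963 = 0.8037

0.8037


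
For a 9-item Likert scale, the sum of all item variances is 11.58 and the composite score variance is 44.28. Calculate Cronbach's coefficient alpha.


alpha = (k/(k-1)) * (1 - sum(si^2)/s_total^2)
= (9/8) * (1 - 11.58/44.28)
alpha = 0.8308

0.8308


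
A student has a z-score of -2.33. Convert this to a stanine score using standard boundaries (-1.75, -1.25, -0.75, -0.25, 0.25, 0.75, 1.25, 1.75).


Stanine boundaries: [-1.75, -1.25, -0.75, -0.25, 0.25, 0.75, 1.25, 1.75]
z = -2.33
Check each boundary:
  z < -1.75
  z < -1.25
  z < -0.75
  z < -0.25
  z < 0.25
  z < 0.75
  z < 1.25
  z < 1.75
Highest qualifying boundary gives stanine = 1

1


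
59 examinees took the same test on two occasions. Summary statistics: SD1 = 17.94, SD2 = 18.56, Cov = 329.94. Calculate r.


r = cov(X,Y) / (SD_X * SD_Y)
r = 329.94 / (17.94 * 18.56)
r = 329.94 / 332.9664
r = 0.9909

0.9909


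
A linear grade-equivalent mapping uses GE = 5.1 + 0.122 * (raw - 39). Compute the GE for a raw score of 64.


raw - median = 64 - 39 = 25
slope * diff = 0.122 * 25 = 3.05
GE = 5.1 + 3.05
GE = 8.15

8.15


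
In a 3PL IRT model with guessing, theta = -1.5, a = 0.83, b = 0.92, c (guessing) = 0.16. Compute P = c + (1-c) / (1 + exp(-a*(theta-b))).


logit = 0.83*(-1.5 - 0.92) = -2.0086
P* = 1/(1 + exp(--2.0086)) = 0.1183
P = 0.16 + (1 - 0.16) * 0.1183
P = 0.2594

0.2594


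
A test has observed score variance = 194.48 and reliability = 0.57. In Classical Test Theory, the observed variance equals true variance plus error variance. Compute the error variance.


var_true = rxx * var_obs = 0.57 * 194.48 = 110.8536
var_error = var_obs - var_true
var_error = 194.48 - 110.8536
var_error = 83.6264

83.6264


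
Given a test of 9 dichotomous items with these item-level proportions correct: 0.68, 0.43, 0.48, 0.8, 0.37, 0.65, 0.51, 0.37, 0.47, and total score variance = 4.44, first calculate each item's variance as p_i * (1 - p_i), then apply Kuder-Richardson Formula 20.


For each item, compute p_i * q_i:
  Item 1: 0.68 * 0.32 = 0.2176
  Item 2: 0.43 * 0.57 = 0.2451
  Item 3: 0.48 * 0.52 = 0.2496
  Item 4: 0.8 * 0.2 = 0.16
  Item 5: 0.37 * 0.63 = 0.2331
  Item 6: 0.65 * 0.35 = 0.2275
  Item 7: 0.51 * 0.49 = 0.2499
  Item 8: 0.37 * 0.63 = 0.2331
  Item 9: 0.47 * 0.53 = 0.2491
Sum(p_i * q_i) = 0.2176 + 0.2451 + 0.2496 + 0.16 + 0.2331 + 0.2275 + 0.2499 + 0.2331 + 0.2491 = 2.065
KR-20 = (k/(k-1)) * (1 - Sum(p_i*q_i) / Var_total)
= (9/8) * (1 - 2.065/4.44)
= 1.125 * 0.5349
KR-20 = 0.6018

0.6018


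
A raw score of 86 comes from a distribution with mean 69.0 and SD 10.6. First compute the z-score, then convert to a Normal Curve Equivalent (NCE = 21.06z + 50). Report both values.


z = (X - mean) / SD = (86 - 69.0) / 10.6
z = 17.0 / 10.6
z = 1.6038
NCE = NCE = 21.06z + 50
Carry z at full precision (z = 17.0 / 10.6) into the conversion:
NCE = 21.06 * (17.0 / 10.6) + 50 = 358.02 / 10.6 + 50
NCE = 33.7755 + 50
NCE = 83.7755

83.7755


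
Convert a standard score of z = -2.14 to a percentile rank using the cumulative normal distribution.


CDF(z) = 0.5 * (1 + erf(z/sqrt(2)))
erf(-1.5132) = -0.9676
CDF = 0.0162
Percentile rank = 0.0162 * 100 = 1.62

1.62


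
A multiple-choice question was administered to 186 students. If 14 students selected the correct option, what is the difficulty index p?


Item difficulty p = number correct / total examinees
p = 14 / 186
p = 0.0753

0.0753


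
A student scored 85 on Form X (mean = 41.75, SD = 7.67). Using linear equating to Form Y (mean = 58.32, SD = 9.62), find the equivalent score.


slope = SD_Y / SD_X = 9.62 / 7.67 ~ 1.2542
intercept = mean_Y - slope * mean_X = 58.32 - (9.62 / 7.67) * 41.75 ~ 5.9556
Y = slope * X + intercept. To avoid rounding drift from the rounded slope/intercept, evaluate the equivalent form Y = mean_Y + SD_Y * (X - mean_X) / SD_X at full precision:
Y = 58.32 + 9.62 * (85 - 41.75) / 7.67
Y = 58.32 + 9.62 * 43.25 / 7.67
Y = 58.32 + 416.065 / 7.67
Y = 58.32 + 54.2458
Y = 112.5658

112.5658


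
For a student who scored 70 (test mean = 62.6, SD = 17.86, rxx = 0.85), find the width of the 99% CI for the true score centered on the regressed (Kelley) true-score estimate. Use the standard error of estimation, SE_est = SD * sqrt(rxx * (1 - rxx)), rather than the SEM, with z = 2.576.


True score estimate = 0.85*70 + 0.15*62.6 = 68.89
SE_est = SD * sqrt(rxx * (1 - rxx)) = 17.86 * sqrt(0.85 * 0.15) = 17.86 * sqrt(0.1275) = 6.377296
CI = T_est +/- z * SE_est, so width = 2 * z * SE_est = 2 * 2.576 * 6.377296
Width = 32.8558

32.8558


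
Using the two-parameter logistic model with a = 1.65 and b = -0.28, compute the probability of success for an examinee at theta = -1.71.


a*(theta - b) = 1.65 * (-1.71 - -0.28) = -2.3595
exp(--2.3595) = 10.5857
P = 1 / (1 + 10.5857)
P = 0.0863

0.0863


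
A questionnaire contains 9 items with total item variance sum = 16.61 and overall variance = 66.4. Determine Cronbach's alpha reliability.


alpha = (k/(k-1)) * (1 - sum(si^2)/s_total^2)
= (9/8) * (1 - 16.61/66.4)
alpha = 0.8436

0.8436


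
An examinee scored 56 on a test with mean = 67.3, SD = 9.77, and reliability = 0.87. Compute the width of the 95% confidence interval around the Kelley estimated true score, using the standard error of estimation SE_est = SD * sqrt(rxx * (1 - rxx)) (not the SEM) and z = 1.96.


True score estimate = 0.87*56 + 0.13*67.3 = 57.469
SE_est = SD * sqrt(rxx * (1 - rxx)) = 9.77 * sqrt(0.87 * 0.13) = 9.77 * sqrt(0.1131) = 3.285685
CI = T_est +/- z * SE_est, so width = 2 * z * SE_est = 2 * 1.96 * 3.285685
Width = 12.8799

12.8799


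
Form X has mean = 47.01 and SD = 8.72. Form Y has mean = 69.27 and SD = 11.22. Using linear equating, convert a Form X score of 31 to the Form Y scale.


slope = SD_Y / SD_X = 11.22 / 8.72 ~ 1.2867
intercept = mean_Y - slope * mean_X = 69.27 - (11.22 / 8.72) * 47.01 ~ 8.7824
Y = slope * X + intercept. To avoid rounding drift from the rounded slope/intercept, evaluate the equivalent form Y = mean_Y + SD_Y * (X - mean_X) / SD_X at full precision:
Y = 69.27 + 11.22 * (31 - 47.01) / 8.72
Y = 69.27 - 11.22 * 16.01 / 8.72
Y = 69.27 - 179.6322 / 8.72
Y = 69.27 - 20.6
Y = 48.67

48.67


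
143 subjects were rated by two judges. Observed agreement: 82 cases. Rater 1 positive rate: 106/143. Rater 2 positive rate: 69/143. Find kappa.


P_o = 82/143 = 0.573427
P_e = (106*69 + 37*74) / 20449 = 0.491564
kappa = (P_o - P_e) / (1 - P_e)
kappa = (0.573427 - 0.491564) / (1 - 0.491564)
kappa = 0.161

0.161


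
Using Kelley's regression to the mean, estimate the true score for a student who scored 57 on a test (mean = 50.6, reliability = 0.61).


T_est = rxx * X + (1 - rxx) * mean
T_est = 0.61 * 57 + 0.39 * 50.6
T_est = 34.77 + 19.734
T_est = 54.504

54.504


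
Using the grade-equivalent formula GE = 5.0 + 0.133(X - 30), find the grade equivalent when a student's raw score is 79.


raw - median = 79 - 30 = 49
slope * diff = 0.133 * 49 = 6.517
GE = 5.0 + 6.517
GE = 11.517

11.517


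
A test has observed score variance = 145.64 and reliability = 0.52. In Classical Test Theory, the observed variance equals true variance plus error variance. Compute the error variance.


var_true = rxx * var_obs = 0.52 * 145.64 = 75.7328
var_error = var_obs - var_true
var_error = 145.64 - 75.7328
var_error = 69.9072

69.9072


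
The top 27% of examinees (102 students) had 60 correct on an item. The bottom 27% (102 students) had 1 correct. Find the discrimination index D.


p_upper = 60/102 = 0.5882
p_lower = 1/102 = 0.0098
D = 0.5882 - 0.0098 = 0.5784

0.5784


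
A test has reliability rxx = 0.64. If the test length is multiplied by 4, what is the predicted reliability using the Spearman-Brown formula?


r_new = (n * rxx) / (1 + (n-1) * rxx)
r_new = (4 * 0.64) / (1 + 3 * 0.64)
r_new = 2.56 / 2.92
r_new = 0.8767

0.8767


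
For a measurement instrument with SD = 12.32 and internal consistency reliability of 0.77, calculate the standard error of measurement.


SEM = SD * sqrt(1 - rxx)
SEM = 12.32 * sqrt(1 - 0.77)
SEM = 12.32 * sqrt(0.23) = 12.32 * 0.479583
SEM = 5.9085

5.9085


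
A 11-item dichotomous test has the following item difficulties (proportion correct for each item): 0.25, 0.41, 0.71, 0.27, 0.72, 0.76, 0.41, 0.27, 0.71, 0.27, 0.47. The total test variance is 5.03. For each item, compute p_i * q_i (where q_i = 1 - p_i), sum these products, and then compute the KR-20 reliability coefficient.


For each item, compute p_i * q_i:
  Item 1: 0.25 * 0.75 = 0.1875
  Item 2: 0.41 * 0.59 = 0.2419
  Item 3: 0.71 * 0.29 = 0.2059
  Item 4: 0.27 * 0.73 = 0.1971
  Item 5: 0.72 * 0.28 = 0.2016
  Item 6: 0.76 * 0.24 = 0.1824
  Item 7: 0.41 * 0.59 = 0.2419
  Item 8: 0.27 * 0.73 = 0.1971
  Item 9: 0.71 * 0.29 = 0.2059
  Item 10: 0.27 * 0.73 = 0.1971
  Item 11: 0.47 * 0.53 = 0.2491
Sum(p_i * q_i) = 0.1875 + 0.2419 + 0.2059 + 0.1971 + 0.2016 + 0.1824 + 0.2419 + 0.1971 + 0.2059 + 0.1971 + 0.2491 = 2.3075
KR-20 = (k/(k-1)) * (1 - Sum(p_i*q_i) / Var_total)
= (11/10) * (1 - 2.3075/5.03)
= 1.1 * 0.5413
KR-20 = 0.5954

0.5954


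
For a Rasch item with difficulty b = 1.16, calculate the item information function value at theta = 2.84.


P = 1/(1+exp(-(2.84-1.16))) = 0.8429
I = P*(1-P) = 0.8429 * 0.1571
I = 0.1324

0.1324


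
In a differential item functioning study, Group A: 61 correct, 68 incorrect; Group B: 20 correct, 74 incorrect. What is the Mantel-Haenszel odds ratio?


Odds_A = 61/68 = 0.8971
Odds_B = 20/74 = 0.2703
OR = Odds_A / Odds_B = 0.8971 / 0.2703
Exactly, OR = (61 * 74) / (68 * 20) = 4514 / 1360
OR = 3.3191

3.3191


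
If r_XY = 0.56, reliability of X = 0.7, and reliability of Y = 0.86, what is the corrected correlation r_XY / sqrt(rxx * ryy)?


r_corrected = rxy / sqrt(rxx * ryy)
= 0.56 / sqrt(0.7 * 0.86)
= 0.56 / sqrt(0.602)
= 0.56 / 0.775887
r_corrected = 0.7218

0.7218


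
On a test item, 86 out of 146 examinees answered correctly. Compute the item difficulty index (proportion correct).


Item difficulty p = number correct / total examinees
p = 86 / 146
p = 0.589

0.589


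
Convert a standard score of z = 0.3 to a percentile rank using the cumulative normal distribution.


CDF(z) = 0.5 * (1 + erf(z/sqrt(2)))
erf(0.2121) = 0.2358
CDF = 0.6179
Percentile rank = 0.6179 * 100 = 61.79

61.79


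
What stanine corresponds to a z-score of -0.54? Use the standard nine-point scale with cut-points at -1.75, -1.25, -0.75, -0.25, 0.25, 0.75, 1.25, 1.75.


Stanine boundaries: [-1.75, -1.25, -0.75, -0.25, 0.25, 0.75, 1.25, 1.75]
z = -0.54
Check each boundary:
  z >= -1.75 -> could be stanine 2
  z >= -1.25 -> could be stanine 3
  z >= -0.75 -> could be stanine 4
  z < -0.25
  z < 0.25
  z < 0.75
  z < 1.25
  z < 1.75
Highest qualifying boundary gives stanine = 4

4


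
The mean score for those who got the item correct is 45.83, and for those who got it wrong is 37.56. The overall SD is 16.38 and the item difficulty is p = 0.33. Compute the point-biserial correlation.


q = 1 - p = 0.67
rpb = ((M1 - M0) / SD) * sqrt(p * q)
rpb = ((45.83 - 37.56) / 16.38) * sqrt(0.33 * 0.67)
rpb = 0.2374

0.2374


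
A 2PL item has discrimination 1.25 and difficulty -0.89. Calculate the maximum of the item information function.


For 2PL, max info at theta = b = -0.89
I_max = a^2 / 4 = 1.25^2 / 4
= 1.5625 / 4
I_max = 0.3906

0.3906


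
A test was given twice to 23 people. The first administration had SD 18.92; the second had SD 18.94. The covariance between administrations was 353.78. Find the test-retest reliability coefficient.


r = cov(X,Y) / (SD_X * SD_Y)
r = 353.78 / (18.92 * 18.94)
r = 353.78 / 358.3448
r = 0.9873

0.9873


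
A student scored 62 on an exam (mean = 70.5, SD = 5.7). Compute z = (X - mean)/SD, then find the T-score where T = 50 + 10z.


z = (X - mean) / SD = (62 - 70.5) / 5.7
z = -8.5 / 5.7
z = -1.4912
T-score = T = 50 + 10z
Carry z at full precision (z = -8.5 / 5.7) into the conversion:
T-score = 50 + 10 * (-8.5 / 5.7) = 50 + -85 / 5.7
T-score = 50 + -14.9123
T-score = 35.0877

35.0877


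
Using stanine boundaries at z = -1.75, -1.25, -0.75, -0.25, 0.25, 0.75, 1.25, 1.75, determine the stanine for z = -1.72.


Stanine boundaries: [-1.75, -1.25, -0.75, -0.25, 0.25, 0.75, 1.25, 1.75]
z = -1.72
Check each boundary:
  z >= -1.75 -> could be stanine 2
  z < -1.25
  z < -0.75
  z < -0.25
  z < 0.25
  z < 0.75
  z < 1.25
  z < 1.75
Highest qualifying boundary gives stanine = 2

2


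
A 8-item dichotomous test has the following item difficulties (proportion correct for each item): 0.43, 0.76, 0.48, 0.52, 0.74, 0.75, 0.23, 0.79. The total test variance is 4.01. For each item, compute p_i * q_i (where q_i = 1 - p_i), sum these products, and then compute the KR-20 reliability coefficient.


For each item, compute p_i * q_i:
  Item 1: 0.43 * 0.57 = 0.2451
  Item 2: 0.76 * 0.24 = 0.1824
  Item 3: 0.48 * 0.52 = 0.2496
  Item 4: 0.52 * 0.48 = 0.2496
  Item 5: 0.74 * 0.26 = 0.1924
  Item 6: 0.75 * 0.25 = 0.1875
  Item 7: 0.23 * 0.77 = 0.1771
  Item 8: 0.79 * 0.21 = 0.1659
Sum(p_i * q_i) = 0.2451 + 0.1824 + 0.2496 + 0.2496 + 0.1924 + 0.1875 + 0.1771 + 0.1659 = 1.6496
KR-20 = (k/(k-1)) * (1 - Sum(p_i*q_i) / Var_total)
= (8/7) * (1 - 1.6496/4.01)
= 1.1429 * 0.5886
KR-20 = 0.6727

0.6727


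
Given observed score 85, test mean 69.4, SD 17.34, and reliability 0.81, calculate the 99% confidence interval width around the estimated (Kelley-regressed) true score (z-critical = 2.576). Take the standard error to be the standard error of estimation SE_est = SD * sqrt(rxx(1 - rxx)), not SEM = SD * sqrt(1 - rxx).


True score estimate = 0.81*85 + 0.19*69.4 = 82.036
SE_est = SD * sqrt(rxx * (1 - rxx)) = 17.34 * sqrt(0.81 * 0.19) = 17.34 * sqrt(0.1539) = 6.802498
CI = T_est +/- z * SE_est, so width = 2 * z * SE_est = 2 * 2.576 * 6.802498
Width = 35.0465

35.0465


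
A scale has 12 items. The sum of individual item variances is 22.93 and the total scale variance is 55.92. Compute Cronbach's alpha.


alpha = (k/(k-1)) * (1 - sum(si^2)/s_total^2)
= (12/11) * (1 - 22.93/55.92)
alpha = 0.6436

0.6436


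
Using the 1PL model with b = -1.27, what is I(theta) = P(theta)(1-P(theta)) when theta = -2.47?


P = 1/(1+exp(-(-2.47--1.27))) = 0.2315
I = P*(1-P) = 0.2315 * 0.7685
I = 0.1779

0.1779


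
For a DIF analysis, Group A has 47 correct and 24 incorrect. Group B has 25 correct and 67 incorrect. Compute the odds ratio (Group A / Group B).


Odds_A = 47/24 = 1.9583
Odds_B = 25/67 = 0.3731
OR = Odds_A / Odds_B = 1.9583 / 0.3731
Exactly, OR = (47 * 67) / (24 * 25) = 3149 / 600
OR = 5.2483

5.2483


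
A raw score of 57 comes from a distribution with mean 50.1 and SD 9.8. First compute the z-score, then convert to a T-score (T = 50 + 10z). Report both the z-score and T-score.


z = (X - mean) / SD = (57 - 50.1) / 9.8
z = 6.9 / 9.8
z = 0.7041
T-score = T = 50 + 10z
Carry z at full precision (z = 6.9 / 9.8) into the conversion:
T-score = 50 + 10 * (6.9 / 9.8) = 50 + 69 / 9.8
T-score = 50 + 7.0408
T-score = 57.0408

57.0408


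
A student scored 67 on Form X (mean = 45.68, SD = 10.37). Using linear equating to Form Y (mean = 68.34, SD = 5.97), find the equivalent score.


slope = SD_Y / SD_X = 5.97 / 10.37 ~ 0.5757
intercept = mean_Y - slope * mean_X = 68.34 - (5.97 / 10.37) * 45.68 ~ 42.0421
Y = slope * X + intercept. To avoid rounding drift from the rounded slope/intercept, evaluate the equivalent form Y = mean_Y + SD_Y * (X - mean_X) / SD_X at full precision:
Y = 68.34 + 5.97 * (67 - 45.68) / 10.37
Y = 68.34 + 5.97 * 21.32 / 10.37
Y = 68.34 + 127.2804 / 10.37
Y = 68.34 + 12.2739
Y = 80.6139

80.6139


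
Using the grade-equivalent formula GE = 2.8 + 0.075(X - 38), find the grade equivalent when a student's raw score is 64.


raw - median = 64 - 38 = 26
slope * diff = 0.075 * 26 = 1.95
GE = 2.8 + 1.95
GE = 4.75

4.75


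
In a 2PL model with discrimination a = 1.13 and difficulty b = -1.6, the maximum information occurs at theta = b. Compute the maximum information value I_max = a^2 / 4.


For 2PL, max info at theta = b = -1.6
I_max = a^2 / 4 = 1.13^2 / 4
= 1.2769 / 4
I_max = 0.3192

0.3192


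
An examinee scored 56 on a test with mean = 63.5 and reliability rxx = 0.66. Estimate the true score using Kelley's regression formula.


T_est = rxx * X + (1 - rxx) * mean
T_est = 0.66 * 56 + 0.34 * 63.5
T_est = 36.96 + 21.59
T_est = 58.55

58.55


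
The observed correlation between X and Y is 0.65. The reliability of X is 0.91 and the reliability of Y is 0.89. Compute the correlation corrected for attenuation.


r_corrected = rxy / sqrt(rxx * ryy)
= 0.65 / sqrt(0.91 * 0.89)
= 0.65 / sqrt(0.8099)
= 0.65 / 0.899944
r_corrected = 0.7223

0.7223


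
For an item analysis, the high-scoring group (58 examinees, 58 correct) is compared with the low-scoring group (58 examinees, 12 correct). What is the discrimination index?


p_upper = 58/58 = 1.0
p_lower = 12/58 = 0.2069
D = 1.0 - 0.2069 = 0.7931

0.7931


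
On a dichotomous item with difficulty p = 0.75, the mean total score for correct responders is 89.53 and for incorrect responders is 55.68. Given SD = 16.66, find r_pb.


q = 1 - p = 0.25
rpb = ((M1 - M0) / SD) * sqrt(p * q)
rpb = ((89.53 - 55.68) / 16.66) * sqrt(0.75 * 0.25)
rpb = 0.8798

0.8798


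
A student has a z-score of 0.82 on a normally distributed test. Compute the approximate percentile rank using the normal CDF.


CDF(z) = 0.5 * (1 + erf(z/sqrt(2)))
erf(0.5798) = 0.5878
CDF = 0.7939
Percentile rank = 0.7939 * 100 = 79.39

79.39


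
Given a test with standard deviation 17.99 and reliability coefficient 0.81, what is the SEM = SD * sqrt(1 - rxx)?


SEM = SD * sqrt(1 - rxx)
SEM = 17.99 * sqrt(1 - 0.81)
SEM = 17.99 * sqrt(0.19) = 17.99 * 0.43589
SEM = 7.8417

7.8417


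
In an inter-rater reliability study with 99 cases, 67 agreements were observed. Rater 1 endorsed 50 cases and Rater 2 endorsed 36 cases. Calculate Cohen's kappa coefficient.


P_o = 67/99 = 0.676768
P_e = (50*36 + 49*63) / 9801 = 0.498623
kappa = (P_o - P_e) / (1 - P_e)
kappa = (0.676768 - 0.498623) / (1 - 0.498623)
kappa = 0.3553

0.3553


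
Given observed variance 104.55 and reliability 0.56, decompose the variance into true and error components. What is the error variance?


var_true = rxx * var_obs = 0.56 * 104.55 = 58.548
var_error = var_obs - var_true
var_error = 104.55 - 58.548
var_error = 46.002

46.002


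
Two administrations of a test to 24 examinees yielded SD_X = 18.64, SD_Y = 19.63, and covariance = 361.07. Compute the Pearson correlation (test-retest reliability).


r = cov(X,Y) / (SD_X * SD_Y)
r = 361.07 / (18.64 * 19.63)
r = 361.07 / 365.9032
r = 0.9868

0.9868


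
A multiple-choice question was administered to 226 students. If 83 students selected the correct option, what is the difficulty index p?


Item difficulty p = number correct / total examinees
p = 83 / 226
p = 0.3673

0.3673


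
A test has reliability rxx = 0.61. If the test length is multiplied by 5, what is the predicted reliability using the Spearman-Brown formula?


r_new = (n * rxx) / (1 + (n-1) * rxx)
r_new = (5 * 0.61) / (1 + 4 * 0.61)
r_new = 3.05 / 3.44
r_new = 0.8866

0.8866


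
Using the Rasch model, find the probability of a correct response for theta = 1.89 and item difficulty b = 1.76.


theta - b = 1.89 - 1.76 = 0.13
exp(-(theta - b)) = exp(-0.13) = 0.8781
P = 1 / (1 + 0.8781)
P = 0.5325

0.5325


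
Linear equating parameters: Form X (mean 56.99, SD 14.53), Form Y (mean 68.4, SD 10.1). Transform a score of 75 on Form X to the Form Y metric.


slope = SD_Y / SD_X = 10.1 / 14.53 ~ 0.6951
intercept = mean_Y - slope * mean_X = 68.4 - (10.1 / 14.53) * 56.99 ~ 28.7855
Y = slope * X + intercept. To avoid rounding drift from the rounded slope/intercept, evaluate the equivalent form Y = mean_Y + SD_Y * (X - mean_X) / SD_X at full precision:
Y = 68.4 + 10.1 * (75 - 56.99) / 14.53
Y = 68.4 + 10.1 * 18.01 / 14.53
Y = 68.4 + 181.901 / 14.53
Y = 68.4 + 12.519
Y = 80.919

80.919


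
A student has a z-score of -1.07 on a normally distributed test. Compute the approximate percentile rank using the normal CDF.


CDF(z) = 0.5 * (1 + erf(z/sqrt(2)))
erf(-0.7566) = -0.7154
CDF = 0.1423
Percentile rank = 0.1423 * 100 = 14.23

14.23


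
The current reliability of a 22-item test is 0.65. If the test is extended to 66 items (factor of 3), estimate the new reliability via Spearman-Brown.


r_new = (n * rxx) / (1 + (n-1) * rxx)
r_new = (3 * 0.65) / (1 + 2 * 0.65)
r_new = 1.95 / 2.3
r_new = 0.8478

0.8478


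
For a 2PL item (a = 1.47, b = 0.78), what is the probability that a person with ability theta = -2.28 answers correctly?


a*(theta - b) = 1.47 * (-2.28 - 0.78) = -4.4982
exp(--4.4982) = 89.8552
P = 1 / (1 + 89.8552)
P = 0.011

0.011


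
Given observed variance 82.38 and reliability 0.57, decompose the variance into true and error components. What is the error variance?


var_true = rxx * var_obs = 0.57 * 82.38 = 46.9566
var_error = var_obs - var_true
var_error = 82.38 - 46.9566
var_error = 35.4234

35.4234


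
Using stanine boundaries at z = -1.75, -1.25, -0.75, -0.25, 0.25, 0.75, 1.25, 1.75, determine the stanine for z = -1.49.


Stanine boundaries: [-1.75, -1.25, -0.75, -0.25, 0.25, 0.75, 1.25, 1.75]
z = -1.49
Check each boundary:
  z >= -1.75 -> could be stanine 2
  z < -1.25
  z < -0.75
  z < -0.25
  z < 0.25
  z < 0.75
  z < 1.25
  z < 1.75
Highest qualifying boundary gives stanine = 2

2


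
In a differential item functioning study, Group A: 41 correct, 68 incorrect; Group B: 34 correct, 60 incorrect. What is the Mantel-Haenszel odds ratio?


Odds_A = 41/68 = 0.6029
Odds_B = 34/60 = 0.5667
OR = Odds_A / Odds_B = 0.6029 / 0.5667
Exactly, OR = (41 * 60) / (68 * 34) = 2460 / 2312
OR = 1.064

1.064


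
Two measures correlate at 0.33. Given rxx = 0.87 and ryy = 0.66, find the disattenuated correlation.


r_corrected = rxy / sqrt(rxx * ryy)
= 0.33 / sqrt(0.87 * 0.66)
= 0.33 / sqrt(0.5742)
= 0.33 / 0.75776
r_corrected = 0.4355

0.4355


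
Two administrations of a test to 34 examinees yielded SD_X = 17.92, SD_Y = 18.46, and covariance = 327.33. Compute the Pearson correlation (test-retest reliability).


r = cov(X,Y) / (SD_X * SD_Y)
r = 327.33 / (17.92 * 18.46)
r = 327.33 / 330.8032
r = 0.9895

0.9895


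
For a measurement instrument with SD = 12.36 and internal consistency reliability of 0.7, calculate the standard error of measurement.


SEM = SD * sqrt(1 - rxx)
SEM = 12.36 * sqrt(1 - 0.7)
SEM = 12.36 * sqrt(0.3) = 12.36 * 0.547723
SEM = 6.7699

6.7699


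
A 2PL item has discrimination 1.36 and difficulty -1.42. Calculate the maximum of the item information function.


For 2PL, max info at theta = b = -1.42
I_max = a^2 / 4 = 1.36^2 / 4
= 1.8496 / 4
I_max = 0.4624

0.4624


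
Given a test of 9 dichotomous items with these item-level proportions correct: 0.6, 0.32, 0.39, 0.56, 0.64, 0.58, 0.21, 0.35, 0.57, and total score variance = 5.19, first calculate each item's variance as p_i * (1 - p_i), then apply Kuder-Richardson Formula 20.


For each item, compute p_i * q_i:
  Item 1: 0.6 * 0.4 = 0.24
  Item 2: 0.32 * 0.68 = 0.2176
  Item 3: 0.39 * 0.61 = 0.2379
  Item 4: 0.56 * 0.44 = 0.2464
  Item 5: 0.64 * 0.36 = 0.2304
  Item 6: 0.58 * 0.42 = 0.2436
  Item 7: 0.21 * 0.79 = 0.1659
  Item 8: 0.35 * 0.65 = 0.2275
  Item 9: 0.57 * 0.43 = 0.2451
Sum(p_i * q_i) = 0.24 + 0.2176 + 0.2379 + 0.2464 + 0.2304 + 0.2436 + 0.1659 + 0.2275 + 0.2451 = 2.0544
KR-20 = (k/(k-1)) * (1 - Sum(p_i*q_i) / Var_total)
= (9/8) * (1 - 2.0544/5.19)
= 1.125 * 0.6042
KR-20 = 0.6797

0.6797


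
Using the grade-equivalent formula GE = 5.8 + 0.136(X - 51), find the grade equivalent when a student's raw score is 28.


raw - median = 28 - 51 = -23
slope * diff = 0.136 * -23 = -3.128
GE = 5.8 + -3.128
GE = 2.672

2.672


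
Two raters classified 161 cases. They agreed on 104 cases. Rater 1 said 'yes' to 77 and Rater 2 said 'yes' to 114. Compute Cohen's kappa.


P_o = 104/161 = 0.645963
P_e = (77*114 + 84*47) / 25921 = 0.490953
kappa = (P_o - P_e) / (1 - P_e)
kappa = (0.645963 - 0.490953) / (1 - 0.490953)
kappa = 0.3045

0.3045


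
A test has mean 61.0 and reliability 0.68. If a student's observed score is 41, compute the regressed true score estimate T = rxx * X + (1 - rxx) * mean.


T_est = rxx * X + (1 - rxx) * mean
T_est = 0.68 * 41 + 0.32 * 61.0
T_est = 27.88 + 19.52
T_est = 47.4

47.4


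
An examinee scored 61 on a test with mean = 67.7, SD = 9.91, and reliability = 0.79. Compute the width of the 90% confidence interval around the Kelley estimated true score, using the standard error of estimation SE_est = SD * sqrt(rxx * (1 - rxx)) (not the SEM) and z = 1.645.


True score estimate = 0.79*61 + 0.21*67.7 = 62.407
SE_est = SD * sqrt(rxx * (1 - rxx)) = 9.91 * sqrt(0.79 * 0.21) = 9.91 * sqrt(0.1659) = 4.036425
CI = T_est +/- z * SE_est, so width = 2 * z * SE_est = 2 * 1.645 * 4.036425
Width = 13.2798

13.2798


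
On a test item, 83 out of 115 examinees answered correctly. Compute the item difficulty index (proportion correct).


Item difficulty p = number correct / total examinees
p = 83 / 115
p = 0.7217

0.7217


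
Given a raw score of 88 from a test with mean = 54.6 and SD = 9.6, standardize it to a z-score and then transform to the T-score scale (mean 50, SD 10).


z = (X - mean) / SD = (88 - 54.6) / 9.6
z = 33.4 / 9.6
z = 3.4792
T-score = T = 50 + 10z
Carry z at full precision (z = 33.4 / 9.6) into the conversion:
T-score = 50 + 10 * (33.4 / 9.6) = 50 + 334 / 9.6
T-score = 50 + 34.7917
T-score = 84.7917

84.7917


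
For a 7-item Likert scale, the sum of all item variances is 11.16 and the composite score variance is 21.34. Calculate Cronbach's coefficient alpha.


alpha = (k/(k-1)) * (1 - sum(si^2)/s_total^2)
= (7/6) * (1 - 11.16/21.34)
alpha = 0.5565

0.5565


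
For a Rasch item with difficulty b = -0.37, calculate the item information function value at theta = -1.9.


P = 1/(1+exp(-(-1.9--0.37))) = 0.178
I = P*(1-P) = 0.178 * 0.822
I = 0.1463

0.1463


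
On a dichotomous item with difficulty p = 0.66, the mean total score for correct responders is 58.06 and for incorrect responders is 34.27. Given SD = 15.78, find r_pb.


q = 1 - p = 0.34
rpb = ((M1 - M0) / SD) * sqrt(p * q)
rpb = ((58.06 - 34.27) / 15.78) * sqrt(0.66 * 0.34)
rpb = 0.7142

0.7142


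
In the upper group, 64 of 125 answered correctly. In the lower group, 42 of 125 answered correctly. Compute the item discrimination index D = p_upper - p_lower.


p_upper = 64/125 = 0.512
p_lower = 42/125 = 0.336
D = 0.512 - 0.336 = 0.176

0.176


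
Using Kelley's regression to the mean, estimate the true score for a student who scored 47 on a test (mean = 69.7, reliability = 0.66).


T_est = rxx * X + (1 - rxx) * mean
T_est = 0.66 * 47 + 0.34 * 69.7
T_est = 31.02 + 23.698
T_est = 54.718

54.718


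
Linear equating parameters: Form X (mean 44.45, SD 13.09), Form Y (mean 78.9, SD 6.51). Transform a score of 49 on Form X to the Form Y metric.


slope = SD_Y / SD_X = 6.51 / 13.09 ~ 0.4973
intercept = mean_Y - slope * mean_X = 78.9 - (6.51 / 13.09) * 44.45 ~ 56.7939
Y = slope * X + intercept. To avoid rounding drift from the rounded slope/intercept, evaluate the equivalent form Y = mean_Y + SD_Y * (X - mean_X) / SD_X at full precision:
Y = 78.9 + 6.51 * (49 - 44.45) / 13.09
Y = 78.9 + 6.51 * 4.55 / 13.09
Y = 78.9 + 29.6205 / 13.09
Y = 78.9 + 2.2628
Y = 81.1628

81.1628


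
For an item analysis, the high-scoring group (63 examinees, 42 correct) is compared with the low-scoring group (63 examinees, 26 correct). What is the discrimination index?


p_upper = 42/63 = 0.6667
p_lower = 26/63 = 0.4127
D = 0.6667 - 0.4127 = 0.254

0.254


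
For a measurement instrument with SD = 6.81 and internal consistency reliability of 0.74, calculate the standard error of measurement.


SEM = SD * sqrt(1 - rxx)
SEM = 6.81 * sqrt(1 - 0.74)
SEM = 6.81 * sqrt(0.26) = 6.81 * 0.509902
SEM = 3.4724

3.4724


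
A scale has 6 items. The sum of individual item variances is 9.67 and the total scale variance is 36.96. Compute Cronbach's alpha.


alpha = (k/(k-1)) * (1 - sum(si^2)/s_total^2)
= (6/5) * (1 - 9.67/36.96)
alpha = 0.886

0.886


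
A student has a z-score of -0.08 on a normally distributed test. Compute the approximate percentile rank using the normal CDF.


CDF(z) = 0.5 * (1 + erf(z/sqrt(2)))
erf(-0.0566) = -0.0638
CDF = 0.4681
Percentile rank = 0.4681 * 100 = 46.81

46.81


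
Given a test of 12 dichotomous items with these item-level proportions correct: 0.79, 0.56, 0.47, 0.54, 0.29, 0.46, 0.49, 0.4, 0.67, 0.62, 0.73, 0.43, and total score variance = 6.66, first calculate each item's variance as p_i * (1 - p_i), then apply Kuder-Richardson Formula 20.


For each item, compute p_i * q_i:
  Item 1: 0.79 * 0.21 = 0.1659
  Item 2: 0.56 * 0.44 = 0.2464
  Item 3: 0.47 * 0.53 = 0.2491
  Item 4: 0.54 * 0.46 = 0.2484
  Item 5: 0.29 * 0.71 = 0.2059
  Item 6: 0.46 * 0.54 = 0.2484
  Item 7: 0.49 * 0.51 = 0.2499
  Item 8: 0.4 * 0.6 = 0.24
  Item 9: 0.67 * 0.33 = 0.2211
  Item 10: 0.62 * 0.38 = 0.2356
  Item 11: 0.73 * 0.27 = 0.1971
  Item 12: 0.43 * 0.57 = 0.2451
Sum(p_i * q_i) = 0.1659 + 0.2464 + 0.2491 + 0.2484 + 0.2059 + 0.2484 + 0.2499 + 0.24 + 0.2211 + 0.2356 + 0.1971 + 0.2451 = 2.7529
KR-20 = (k/(k-1)) * (1 - Sum(p_i*q_i) / Var_total)
= (12/11) * (1 - 2.7529/6.66)
= 1.0909 * 0.5867
KR-20 = 0.64

0.64


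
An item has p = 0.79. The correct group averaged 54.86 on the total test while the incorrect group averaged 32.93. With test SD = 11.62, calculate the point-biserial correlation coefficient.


q = 1 - p = 0.21
rpb = ((M1 - M0) / SD) * sqrt(p * q)
rpb = ((54.86 - 32.93) / 11.62) * sqrt(0.79 * 0.21)
rpb = 0.7687

0.7687


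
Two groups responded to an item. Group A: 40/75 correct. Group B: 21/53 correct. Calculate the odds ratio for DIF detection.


Odds_A = 40/35 = 1.1429
Odds_B = 21/32 = 0.6562
OR = Odds_A / Odds_B = 1.1429 / 0.6562
Exactly, OR = (40 * 32) / (35 * 21) = 1280 / 735
OR = 1.7415

1.7415


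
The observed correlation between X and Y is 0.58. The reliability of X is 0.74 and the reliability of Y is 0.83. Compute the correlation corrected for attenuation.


r_corrected = rxy / sqrt(rxx * ryy)
= 0.58 / sqrt(0.74 * 0.83)
= 0.58 / sqrt(0.6142)
= 0.58 / 0.783709
r_corrected = 0.7401

0.7401


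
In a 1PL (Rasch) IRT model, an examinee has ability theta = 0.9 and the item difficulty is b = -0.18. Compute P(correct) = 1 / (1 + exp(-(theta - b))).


theta - b = 0.9 - -0.18 = 1.08
exp(-(theta - b)) = exp(-1.08) = 0.3396
P = 1 / (1 + 0.3396)
P = 0.7465

0.7465


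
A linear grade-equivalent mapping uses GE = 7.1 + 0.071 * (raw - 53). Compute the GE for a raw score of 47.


raw - median = 47 - 53 = -6
slope * diff = 0.071 * -6 = -0.426
GE = 7.1 + -0.426
GE = 6.674

6.674


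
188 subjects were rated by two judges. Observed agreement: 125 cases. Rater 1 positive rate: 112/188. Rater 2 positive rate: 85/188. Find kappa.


P_o = 125/188 = 0.664894
P_e = (112*85 + 76*103) / 35344 = 0.490833
kappa = (P_o - P_e) / (1 - P_e)
kappa = (0.664894 - 0.490833) / (1 - 0.490833)
kappa = 0.3419

0.3419


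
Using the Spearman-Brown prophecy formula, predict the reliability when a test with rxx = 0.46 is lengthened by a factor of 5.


r_new = (n * rxx) / (1 + (n-1) * rxx)
r_new = (5 * 0.46) / (1 + 4 * 0.46)
r_new = 2.3 / 2.84
r_new = 0.8099

0.8099


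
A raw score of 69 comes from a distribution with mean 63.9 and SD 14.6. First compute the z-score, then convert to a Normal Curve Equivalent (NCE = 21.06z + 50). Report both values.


z = (X - mean) / SD = (69 - 63.9) / 14.6
z = 5.1 / 14.6
z = 0.3493
NCE = NCE = 21.06z + 50
Carry z at full precision (z = 5.1 / 14.6) into the conversion:
NCE = 21.06 * (5.1 / 14.6) + 50 = 107.406 / 14.6 + 50
NCE = 7.3566 + 50
NCE = 57.3566

57.3566


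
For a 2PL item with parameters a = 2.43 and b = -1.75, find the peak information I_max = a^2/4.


For 2PL, max info at theta = b = -1.75
I_max = a^2 / 4 = 2.43^2 / 4
= 5.9049 / 4
I_max = 1.4762

1.4762


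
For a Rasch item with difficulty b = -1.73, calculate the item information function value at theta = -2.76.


P = 1/(1+exp(-(-2.76--1.73))) = 0.2631
I = P*(1-P) = 0.2631 * 0.7369
I = 0.1939

0.1939


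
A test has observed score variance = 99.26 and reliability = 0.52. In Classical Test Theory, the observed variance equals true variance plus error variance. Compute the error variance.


var_true = rxx * var_obs = 0.52 * 99.26 = 51.6152
var_error = var_obs - var_true
var_error = 99.26 - 51.6152
var_error = 47.6448

47.6448


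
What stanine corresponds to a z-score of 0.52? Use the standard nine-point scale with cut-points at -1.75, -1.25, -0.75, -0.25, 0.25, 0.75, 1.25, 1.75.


Stanine boundaries: [-1.75, -1.25, -0.75, -0.25, 0.25, 0.75, 1.25, 1.75]
z = 0.52
Check each boundary:
  z >= -1.75 -> could be stanine 2
  z >= -1.25 -> could be stanine 3
  z >= -0.75 -> could be stanine 4
  z >= -0.25 -> could be stanine 5
  z >= 0.25 -> could be stanine 6
  z < 0.75
  z < 1.25
  z < 1.75
Highest qualifying boundary gives stanine = 6

6


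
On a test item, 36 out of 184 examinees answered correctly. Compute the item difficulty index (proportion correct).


Item difficulty p = number correct / total examinees
p = 36 / 184
p = 0.1957

0.1957


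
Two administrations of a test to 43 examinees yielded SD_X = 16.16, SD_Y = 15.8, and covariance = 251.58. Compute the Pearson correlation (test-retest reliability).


r = cov(X,Y) / (SD_X * SD_Y)
r = 251.58 / (16.16 * 15.8)
r = 251.58 / 255.328
r = 0.9853

0.9853


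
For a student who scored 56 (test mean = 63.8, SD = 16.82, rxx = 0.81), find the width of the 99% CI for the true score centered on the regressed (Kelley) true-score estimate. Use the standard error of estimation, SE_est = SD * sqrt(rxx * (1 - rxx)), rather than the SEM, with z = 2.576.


True score estimate = 0.81*56 + 0.19*63.8 = 57.482
SE_est = SD * sqrt(rxx * (1 - rxx)) = 16.82 * sqrt(0.81 * 0.19) = 16.82 * sqrt(0.1539) = 6.598501
CI = T_est +/- z * SE_est, so width = 2 * z * SE_est = 2 * 2.576 * 6.598501
Width = 33.9955

33.9955


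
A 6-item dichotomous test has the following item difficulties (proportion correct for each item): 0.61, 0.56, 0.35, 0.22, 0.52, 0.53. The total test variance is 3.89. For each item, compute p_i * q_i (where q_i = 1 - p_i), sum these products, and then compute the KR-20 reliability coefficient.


For each item, compute p_i * q_i:
  Item 1: 0.61 * 0.39 = 0.2379
  Item 2: 0.56 * 0.44 = 0.2464
  Item 3: 0.35 * 0.65 = 0.2275
  Item 4: 0.22 * 0.78 = 0.1716
  Item 5: 0.52 * 0.48 = 0.2496
  Item 6: 0.53 * 0.47 = 0.2491
Sum(p_i * q_i) = 0.2379 + 0.2464 + 0.2275 + 0.1716 + 0.2496 + 0.2491 = 1.3821
KR-20 = (k/(k-1)) * (1 - Sum(p_i*q_i) / Var_total)
= (6/5) * (1 - 1.3821/3.89)
= 1.2 * 0.6447
KR-20 = 0.7736

0.7736


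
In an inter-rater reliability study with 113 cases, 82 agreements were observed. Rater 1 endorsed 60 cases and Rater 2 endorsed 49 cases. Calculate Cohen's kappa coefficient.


P_o = 82/113 = 0.725664
P_e = (60*49 + 53*64) / 12769 = 0.495888
kappa = (P_o - P_e) / (1 - P_e)
kappa = (0.725664 - 0.495888) / (1 - 0.495888)
kappa = 0.4558

0.4558


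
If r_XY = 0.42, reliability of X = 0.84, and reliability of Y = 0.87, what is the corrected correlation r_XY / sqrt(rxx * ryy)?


r_corrected = rxy / sqrt(rxx * ryy)
= 0.42 / sqrt(0.84 * 0.87)
= 0.42 / sqrt(0.7308)
= 0.42 / 0.854868
r_corrected = 0.4913

0.4913


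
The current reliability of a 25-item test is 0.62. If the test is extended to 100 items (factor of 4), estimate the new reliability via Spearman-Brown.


r_new = (n * rxx) / (1 + (n-1) * rxx)
r_new = (4 * 0.62) / (1 + 3 * 0.62)
r_new = 2.48 / 2.86
r_new = 0.8671

0.8671


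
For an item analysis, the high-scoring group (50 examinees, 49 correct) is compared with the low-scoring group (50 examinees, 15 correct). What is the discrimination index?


p_upper = 49/50 = 0.98
p_lower = 15/50 = 0.3
D = 0.98 - 0.3 = 0.68

0.68


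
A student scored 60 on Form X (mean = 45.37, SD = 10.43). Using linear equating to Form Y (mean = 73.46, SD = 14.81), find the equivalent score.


slope = SD_Y / SD_X = 14.81 / 10.43 ~ 1.4199
intercept = mean_Y - slope * mean_X = 73.46 - (14.81 / 10.43) * 45.37 ~ 9.0372
Y = slope * X + intercept. To avoid rounding drift from the rounded slope/intercept, evaluate the equivalent form Y = mean_Y + SD_Y * (X - mean_X) / SD_X at full precision:
Y = 73.46 + 14.81 * (60 - 45.37) / 10.43
Y = 73.46 + 14.81 * 14.63 / 10.43
Y = 73.46 + 216.6703 / 10.43
Y = 73.46 + 20.7738
Y = 94.2338

94.2338


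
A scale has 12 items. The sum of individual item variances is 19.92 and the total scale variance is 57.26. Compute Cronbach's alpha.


alpha = (k/(k-1)) * (1 - sum(si^2)/s_total^2)
= (12/11) * (1 - 19.92/57.26)
alpha = 0.7114

0.7114


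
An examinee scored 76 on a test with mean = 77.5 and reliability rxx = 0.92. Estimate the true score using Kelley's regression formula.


T_est = rxx * X + (1 - rxx) * mean
T_est = 0.92 * 76 + 0.08 * 77.5
T_est = 69.92 + 6.2
T_est = 76.12

76.12


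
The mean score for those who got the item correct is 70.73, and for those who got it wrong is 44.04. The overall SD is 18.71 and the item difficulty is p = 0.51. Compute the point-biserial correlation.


q = 1 - p = 0.49
rpb = ((M1 - M0) / SD) * sqrt(p * q)
rpb = ((70.73 - 44.04) / 18.71) * sqrt(0.51 * 0.49)
rpb = 0.7131

0.7131


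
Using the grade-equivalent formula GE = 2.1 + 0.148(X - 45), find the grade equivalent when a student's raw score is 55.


raw - median = 55 - 45 = 10
slope * diff = 0.148 * 10 = 1.48
GE = 2.1 + 1.48
GE = 3.58

3.58


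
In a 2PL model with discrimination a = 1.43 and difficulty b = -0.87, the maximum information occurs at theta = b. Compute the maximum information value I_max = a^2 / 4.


For 2PL, max info at theta = b = -0.87
I_max = a^2 / 4 = 1.43^2 / 4
= 2.0449 / 4
I_max = 0.5112

0.5112
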